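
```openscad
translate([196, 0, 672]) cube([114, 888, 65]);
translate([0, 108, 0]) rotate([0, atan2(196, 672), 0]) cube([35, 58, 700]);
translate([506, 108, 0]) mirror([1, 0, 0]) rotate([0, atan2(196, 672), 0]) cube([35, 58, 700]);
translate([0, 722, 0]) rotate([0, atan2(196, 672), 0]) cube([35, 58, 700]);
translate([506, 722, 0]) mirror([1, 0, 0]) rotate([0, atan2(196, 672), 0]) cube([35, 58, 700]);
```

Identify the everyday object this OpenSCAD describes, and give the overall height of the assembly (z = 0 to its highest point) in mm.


A sawhorse. The overall height is 737 mm.

A beam across two mirrored pairs of raked legs — a sawhorse. The beam's underside is at z = 672 (matching the legs' vertical rise in atan2(196, 672)) and the beam is 65 mm tall, so its top is at 672 + 65 = 737 mm. The raked legs top out at the beam's underside, so that is the highest point.


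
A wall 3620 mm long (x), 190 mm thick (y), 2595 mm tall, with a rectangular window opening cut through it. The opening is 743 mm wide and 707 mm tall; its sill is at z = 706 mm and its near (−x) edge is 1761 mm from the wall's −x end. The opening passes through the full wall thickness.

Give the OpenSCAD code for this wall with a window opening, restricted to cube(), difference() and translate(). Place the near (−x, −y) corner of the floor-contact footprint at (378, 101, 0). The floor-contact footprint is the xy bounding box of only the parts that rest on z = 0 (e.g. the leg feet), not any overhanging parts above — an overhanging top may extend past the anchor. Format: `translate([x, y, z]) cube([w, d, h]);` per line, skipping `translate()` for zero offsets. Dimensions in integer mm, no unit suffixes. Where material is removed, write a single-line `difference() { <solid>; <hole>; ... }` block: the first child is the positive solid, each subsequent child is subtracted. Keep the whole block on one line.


difference() { translate([378, 101, 0]) cube([3620, 190, 2595]); translate([2139, 101, 706]) cube([743, 190, 707]); }


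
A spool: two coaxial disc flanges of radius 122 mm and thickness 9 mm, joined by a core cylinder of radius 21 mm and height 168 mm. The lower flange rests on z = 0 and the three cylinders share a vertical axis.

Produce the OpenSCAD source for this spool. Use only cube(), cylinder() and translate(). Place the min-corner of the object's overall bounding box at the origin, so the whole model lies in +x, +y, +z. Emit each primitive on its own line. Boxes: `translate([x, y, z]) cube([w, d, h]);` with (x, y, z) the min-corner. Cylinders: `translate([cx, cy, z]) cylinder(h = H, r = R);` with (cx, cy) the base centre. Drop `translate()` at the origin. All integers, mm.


translate([122, 122, 0]) cylinder(h = 9, r = 122);
translate([122, 122, 9]) cylinder(h = 168, r = 21);
translate([122, 122, 177]) cylinder(h = 9, r = 122);


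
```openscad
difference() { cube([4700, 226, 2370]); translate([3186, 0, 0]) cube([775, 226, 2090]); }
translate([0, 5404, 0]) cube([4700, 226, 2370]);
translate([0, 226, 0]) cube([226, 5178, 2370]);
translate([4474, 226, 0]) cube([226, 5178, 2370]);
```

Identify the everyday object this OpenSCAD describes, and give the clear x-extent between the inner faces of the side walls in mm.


A single room. The interior width is 4248 mm.

Four walls enclosing a rectangle with a door in the front wall — a room. Outside width 4700 minus two 226 mm walls gives 4248 mm.


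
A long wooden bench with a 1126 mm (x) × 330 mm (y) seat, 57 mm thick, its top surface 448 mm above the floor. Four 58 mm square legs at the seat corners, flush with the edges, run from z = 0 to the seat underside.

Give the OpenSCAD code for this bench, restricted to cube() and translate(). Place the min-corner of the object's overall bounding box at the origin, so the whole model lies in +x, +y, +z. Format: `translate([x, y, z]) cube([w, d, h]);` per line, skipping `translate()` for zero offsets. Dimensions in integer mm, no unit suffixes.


// leg_h = 448 − 57 = 391
translate([0, 0, 391]) cube([1126, 330, 57]);
cube([58, 58, 391]);
translate([0, 272, 0]) cube([58, 58, 391]);
translate([1068, 0, 0]) cube([58, 58, 391]);
translate([1068, 272, 0]) cube([58, 58, 391]);


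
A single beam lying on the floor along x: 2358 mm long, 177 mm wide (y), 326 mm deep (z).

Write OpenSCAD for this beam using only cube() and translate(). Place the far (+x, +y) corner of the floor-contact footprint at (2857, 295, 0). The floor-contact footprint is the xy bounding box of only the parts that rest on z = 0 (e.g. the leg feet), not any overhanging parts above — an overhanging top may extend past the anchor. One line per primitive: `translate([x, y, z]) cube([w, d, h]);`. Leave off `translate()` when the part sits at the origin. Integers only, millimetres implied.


translate([499, 118, 0]) cube([2358, 177, 326]);


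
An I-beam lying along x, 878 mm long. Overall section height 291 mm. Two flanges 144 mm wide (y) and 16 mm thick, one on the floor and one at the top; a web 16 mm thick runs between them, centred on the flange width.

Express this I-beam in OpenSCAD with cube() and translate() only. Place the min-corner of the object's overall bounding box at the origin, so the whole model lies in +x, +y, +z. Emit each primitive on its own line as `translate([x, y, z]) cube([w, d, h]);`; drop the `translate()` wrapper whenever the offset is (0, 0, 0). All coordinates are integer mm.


cube([878, 144, 16]);
translate([0, 64, 16]) cube([878, 16, 259]);
translate([0, 0, 275]) cube([878, 144, 16]);


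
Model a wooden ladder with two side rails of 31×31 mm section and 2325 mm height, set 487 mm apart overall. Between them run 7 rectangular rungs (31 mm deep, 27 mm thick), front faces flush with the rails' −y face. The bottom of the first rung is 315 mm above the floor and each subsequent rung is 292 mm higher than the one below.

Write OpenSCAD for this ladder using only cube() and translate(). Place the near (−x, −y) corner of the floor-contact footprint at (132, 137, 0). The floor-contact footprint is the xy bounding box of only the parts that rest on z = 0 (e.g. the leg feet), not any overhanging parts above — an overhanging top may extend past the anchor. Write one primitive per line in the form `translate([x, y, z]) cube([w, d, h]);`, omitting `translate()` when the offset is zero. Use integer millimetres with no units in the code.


translate([132, 137, 0]) cube([31, 31, 2325]);
translate([588, 137, 0]) cube([31, 31, 2325]);
translate([163, 137, 315]) cube([425, 31, 27]);
translate([163, 137, 607]) cube([425, 31, 27]);
translate([163, 137, 899]) cube([425, 31, 27]);
translate([163, 137, 1191]) cube([425, 31, 27]);
translate([163, 137, 1483]) cube([425, 31, 27]);
translate([163, 137, 1775]) cube([425, 31, 27]);
translate([163, 137, 2067]) cube([425, 31, 27]);


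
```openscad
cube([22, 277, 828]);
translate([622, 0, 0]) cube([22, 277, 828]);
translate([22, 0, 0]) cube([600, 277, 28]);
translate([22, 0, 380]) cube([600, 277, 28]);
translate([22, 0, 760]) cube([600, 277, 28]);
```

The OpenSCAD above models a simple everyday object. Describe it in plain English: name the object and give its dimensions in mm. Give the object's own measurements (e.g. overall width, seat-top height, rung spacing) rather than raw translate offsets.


An open bookshelf. Two side panels, each 22 mm thick, 277 mm deep and 828 mm tall, stand 644 mm apart (outside-to-outside). Between them sit 3 shelves, each 28 mm thick and 277 mm deep, spanning the full gap between the sides. The bottom shelf rests on the floor (its underside at z = 0) and the clear gap between one shelf's top and the next shelf's underside is 352 mm.


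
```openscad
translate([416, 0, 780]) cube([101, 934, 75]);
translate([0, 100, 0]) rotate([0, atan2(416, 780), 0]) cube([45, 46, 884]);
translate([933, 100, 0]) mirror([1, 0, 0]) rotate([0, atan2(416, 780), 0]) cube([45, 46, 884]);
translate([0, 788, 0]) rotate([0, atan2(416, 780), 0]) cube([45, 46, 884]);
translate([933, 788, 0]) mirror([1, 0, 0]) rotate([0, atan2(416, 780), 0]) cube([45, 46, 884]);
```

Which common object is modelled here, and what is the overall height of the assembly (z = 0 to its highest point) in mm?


A sawhorse. The overall height is 855 mm.

A beam across two mirrored pairs of raked legs — a sawhorse. The beam's underside is at z = 780 (matching the legs' vertical rise in atan2(416, 780)) and the beam is 75 mm tall, so its top is at 780 + 75 = 855 mm. The raked legs top out at the beam's underside, so that is the highest point.


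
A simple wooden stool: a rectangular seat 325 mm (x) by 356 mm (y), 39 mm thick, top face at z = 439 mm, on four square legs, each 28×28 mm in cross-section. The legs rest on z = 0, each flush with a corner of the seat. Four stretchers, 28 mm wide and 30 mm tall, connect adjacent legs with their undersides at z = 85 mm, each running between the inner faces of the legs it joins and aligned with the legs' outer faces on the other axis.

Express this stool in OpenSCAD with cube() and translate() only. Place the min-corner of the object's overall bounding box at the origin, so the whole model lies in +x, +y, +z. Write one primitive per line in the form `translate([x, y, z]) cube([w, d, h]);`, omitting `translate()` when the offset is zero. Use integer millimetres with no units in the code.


// leg_h = 439 - 39 = 400
// stretcher span = 325 - 2*28 = 269
translate([0, 0, 400]) cube([325, 356, 39]);
cube([28, 28, 400]);
translate([297, 0, 0]) cube([28, 28, 400]);
translate([0, 328, 0]) cube([28, 28, 400]);
translate([297, 328, 0]) cube([28, 28, 400]);
translate([28, 0, 85]) cube([269, 28, 30]);
translate([28, 328, 85]) cube([269, 28, 30]);
translate([0, 28, 85]) cube([28, 300, 30]);
translate([297, 28, 85]) cube([28, 300, 30]);


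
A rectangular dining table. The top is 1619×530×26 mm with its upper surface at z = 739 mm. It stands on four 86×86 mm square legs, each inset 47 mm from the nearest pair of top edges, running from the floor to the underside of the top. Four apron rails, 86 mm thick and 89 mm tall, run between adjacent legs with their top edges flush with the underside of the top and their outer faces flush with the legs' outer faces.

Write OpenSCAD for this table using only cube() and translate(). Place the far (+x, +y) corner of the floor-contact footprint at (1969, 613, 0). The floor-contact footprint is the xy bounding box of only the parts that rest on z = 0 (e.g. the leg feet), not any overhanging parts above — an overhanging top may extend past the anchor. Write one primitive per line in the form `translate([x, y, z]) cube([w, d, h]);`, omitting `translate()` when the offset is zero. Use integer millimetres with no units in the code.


translate([397, 130, 713]) cube([1619, 530, 26]);
translate([444, 177, 0]) cube([86, 86, 713]);
translate([1883, 177, 0]) cube([86, 86, 713]);
translate([444, 527, 0]) cube([86, 86, 713]);
translate([1883, 527, 0]) cube([86, 86, 713]);
translate([530, 177, 624]) cube([1353, 86, 89]);
translate([530, 527, 624]) cube([1353, 86, 89]);
translate([444, 263, 624]) cube([86, 264, 89]);
translate([1883, 263, 624]) cube([86, 264, 89]);


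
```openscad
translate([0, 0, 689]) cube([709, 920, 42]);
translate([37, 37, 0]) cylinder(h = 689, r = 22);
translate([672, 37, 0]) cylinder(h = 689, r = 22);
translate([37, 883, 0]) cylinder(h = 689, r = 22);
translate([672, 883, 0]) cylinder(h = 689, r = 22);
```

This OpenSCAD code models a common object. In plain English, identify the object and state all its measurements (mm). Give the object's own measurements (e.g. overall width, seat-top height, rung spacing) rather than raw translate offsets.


A table: top 709 mm (x) × 920 mm (y), 42 mm thick, upper face at z = 731 mm, on four round legs of 44 mm diameter, each leg's bounding box inset 15 mm from the nearest pair of top edges from z = 0 to the bottom of the top.


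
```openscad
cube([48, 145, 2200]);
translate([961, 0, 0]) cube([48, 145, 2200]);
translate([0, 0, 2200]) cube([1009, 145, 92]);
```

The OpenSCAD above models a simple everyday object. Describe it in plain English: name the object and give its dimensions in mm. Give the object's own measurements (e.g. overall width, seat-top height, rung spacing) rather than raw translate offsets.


A door frame. The clear opening is 913 mm wide and 2200 mm high. Two 48 mm wide jambs, 145 mm deep, stand either side of the opening from the floor to the top of the opening. A 92 mm thick head sits across the top of both jambs, spanning the full outside width of the frame.


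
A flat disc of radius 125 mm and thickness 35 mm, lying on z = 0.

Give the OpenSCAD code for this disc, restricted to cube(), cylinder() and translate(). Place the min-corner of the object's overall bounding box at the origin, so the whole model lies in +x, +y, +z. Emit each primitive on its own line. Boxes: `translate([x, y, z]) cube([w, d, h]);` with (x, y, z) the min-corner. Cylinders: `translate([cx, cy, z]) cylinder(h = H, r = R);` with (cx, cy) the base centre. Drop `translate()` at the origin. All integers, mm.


translate([125, 125, 0]) cylinder(h = 35, r = 125);


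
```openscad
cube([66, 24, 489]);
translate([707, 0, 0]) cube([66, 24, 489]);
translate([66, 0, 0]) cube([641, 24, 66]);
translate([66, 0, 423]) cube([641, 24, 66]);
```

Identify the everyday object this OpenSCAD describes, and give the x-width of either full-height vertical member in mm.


A picture frame. The border width is 66 mm.

Four thin pieces enclosing a rectangular opening — a picture frame. The two full-height stiles are 489 mm tall; the top rail sits at z = 423 and is 66 mm tall, so the border above the opening is 489 − 423 = 66 mm, matching the stile x-width.


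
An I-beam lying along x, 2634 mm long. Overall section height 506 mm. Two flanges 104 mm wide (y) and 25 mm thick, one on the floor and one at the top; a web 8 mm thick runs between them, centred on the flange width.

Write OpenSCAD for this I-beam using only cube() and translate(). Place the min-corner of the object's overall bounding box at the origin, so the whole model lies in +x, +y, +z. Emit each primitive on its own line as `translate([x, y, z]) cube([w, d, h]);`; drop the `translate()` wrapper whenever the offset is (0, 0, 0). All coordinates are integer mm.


cube([2634, 104, 25]);
translate([0, 48, 25]) cube([2634, 8, 456]);
translate([0, 0, 481]) cube([2634, 104, 25]);


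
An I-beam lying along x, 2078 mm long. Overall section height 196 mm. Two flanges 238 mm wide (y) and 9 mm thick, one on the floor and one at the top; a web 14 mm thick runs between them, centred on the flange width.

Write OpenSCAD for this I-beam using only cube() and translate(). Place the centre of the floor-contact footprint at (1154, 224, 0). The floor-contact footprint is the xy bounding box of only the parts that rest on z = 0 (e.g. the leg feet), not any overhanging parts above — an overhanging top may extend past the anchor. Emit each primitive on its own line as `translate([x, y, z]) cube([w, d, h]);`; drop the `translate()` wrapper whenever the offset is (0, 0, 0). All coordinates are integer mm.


translate([115, 105, 0]) cube([2078, 238, 9]);
translate([115, 217, 9]) cube([2078, 14, 178]);
translate([115, 105, 187]) cube([2078, 238, 9]);


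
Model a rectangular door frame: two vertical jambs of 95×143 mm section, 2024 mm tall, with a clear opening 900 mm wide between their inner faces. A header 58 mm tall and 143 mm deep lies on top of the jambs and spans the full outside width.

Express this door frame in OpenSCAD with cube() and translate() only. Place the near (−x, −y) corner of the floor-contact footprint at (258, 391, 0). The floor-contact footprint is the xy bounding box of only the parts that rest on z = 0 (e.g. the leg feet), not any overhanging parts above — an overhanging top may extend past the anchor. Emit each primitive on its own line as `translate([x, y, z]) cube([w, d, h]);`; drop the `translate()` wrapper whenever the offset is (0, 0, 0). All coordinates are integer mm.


translate([258, 391, 0]) cube([95, 143, 2024]);
translate([1253, 391, 0]) cube([95, 143, 2024]);
translate([258, 391, 2024]) cube([1090, 143, 58]);


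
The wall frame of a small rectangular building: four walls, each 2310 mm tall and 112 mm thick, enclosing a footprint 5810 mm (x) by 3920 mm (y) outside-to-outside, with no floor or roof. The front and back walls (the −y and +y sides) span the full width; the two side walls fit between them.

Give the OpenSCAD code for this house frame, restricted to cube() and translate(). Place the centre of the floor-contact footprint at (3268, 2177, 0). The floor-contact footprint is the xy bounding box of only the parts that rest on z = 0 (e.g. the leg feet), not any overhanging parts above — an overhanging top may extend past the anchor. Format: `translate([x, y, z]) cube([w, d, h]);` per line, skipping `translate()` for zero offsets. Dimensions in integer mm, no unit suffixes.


translate([363, 217, 0]) cube([5810, 112, 2310]);
translate([363, 4025, 0]) cube([5810, 112, 2310]);
translate([363, 329, 0]) cube([112, 3696, 2310]);
translate([6061, 329, 0]) cube([112, 3696, 2310]);


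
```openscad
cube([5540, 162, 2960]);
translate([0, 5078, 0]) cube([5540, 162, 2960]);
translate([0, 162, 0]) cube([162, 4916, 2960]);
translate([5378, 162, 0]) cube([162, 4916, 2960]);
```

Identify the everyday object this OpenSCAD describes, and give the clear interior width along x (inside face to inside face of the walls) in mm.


A house (or room) frame. The interior width is 5216 mm.

Four 2960 mm walls enclosing a rectangle with no floor or roof — a room or house frame. Outside width is 5540 mm and wall thickness is 162 mm, so the interior width is 5540 − 2 × 162 = 5216 mm.


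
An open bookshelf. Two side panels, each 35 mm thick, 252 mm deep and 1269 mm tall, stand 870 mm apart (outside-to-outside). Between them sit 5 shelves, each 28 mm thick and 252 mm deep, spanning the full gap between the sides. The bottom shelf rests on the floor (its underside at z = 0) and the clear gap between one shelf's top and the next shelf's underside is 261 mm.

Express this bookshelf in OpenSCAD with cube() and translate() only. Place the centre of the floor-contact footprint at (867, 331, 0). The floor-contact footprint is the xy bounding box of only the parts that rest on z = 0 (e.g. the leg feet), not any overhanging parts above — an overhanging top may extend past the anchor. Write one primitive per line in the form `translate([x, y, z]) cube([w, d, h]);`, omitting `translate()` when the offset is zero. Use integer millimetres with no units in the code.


translate([432, 205, 0]) cube([35, 252, 1269]);
translate([1267, 205, 0]) cube([35, 252, 1269]);
translate([467, 205, 0]) cube([800, 252, 28]);
translate([467, 205, 289]) cube([800, 252, 28]);
translate([467, 205, 578]) cube([800, 252, 28]);
translate([467, 205, 867]) cube([800, 252, 28]);
translate([467, 205, 1156]) cube([800, 252, 28]);


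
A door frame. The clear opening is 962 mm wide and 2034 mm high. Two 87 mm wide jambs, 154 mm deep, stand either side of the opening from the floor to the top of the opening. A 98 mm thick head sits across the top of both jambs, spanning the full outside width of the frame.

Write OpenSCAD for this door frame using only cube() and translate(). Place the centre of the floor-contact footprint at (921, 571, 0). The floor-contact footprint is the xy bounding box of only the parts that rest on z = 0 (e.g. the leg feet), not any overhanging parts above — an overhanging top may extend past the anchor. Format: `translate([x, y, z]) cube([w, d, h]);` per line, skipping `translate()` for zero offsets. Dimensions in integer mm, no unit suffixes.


translate([353, 494, 0]) cube([87, 154, 2034]);
translate([1402, 494, 0]) cube([87, 154, 2034]);
translate([353, 494, 2034]) cube([1136, 154, 98]);


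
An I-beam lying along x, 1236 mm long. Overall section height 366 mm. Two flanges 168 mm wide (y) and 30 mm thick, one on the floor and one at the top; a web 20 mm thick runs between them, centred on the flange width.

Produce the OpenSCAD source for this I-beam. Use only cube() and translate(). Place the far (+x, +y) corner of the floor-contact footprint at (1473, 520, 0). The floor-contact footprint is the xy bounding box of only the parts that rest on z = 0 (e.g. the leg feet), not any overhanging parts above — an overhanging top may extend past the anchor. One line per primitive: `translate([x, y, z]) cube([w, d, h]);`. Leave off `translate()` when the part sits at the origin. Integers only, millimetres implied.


translate([237, 352, 0]) cube([1236, 168, 30]);
translate([237, 426, 30]) cube([1236, 20, 306]);
translate([237, 352, 336]) cube([1236, 168, 30]);


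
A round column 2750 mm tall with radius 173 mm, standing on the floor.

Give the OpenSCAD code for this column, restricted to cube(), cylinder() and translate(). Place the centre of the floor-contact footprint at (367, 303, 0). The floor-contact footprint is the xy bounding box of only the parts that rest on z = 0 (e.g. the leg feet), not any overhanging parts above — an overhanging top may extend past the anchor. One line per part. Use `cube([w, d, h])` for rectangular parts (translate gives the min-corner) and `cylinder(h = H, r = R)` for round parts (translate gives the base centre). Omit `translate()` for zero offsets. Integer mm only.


translate([367, 303, 0]) cylinder(h = 2750, r = 173);


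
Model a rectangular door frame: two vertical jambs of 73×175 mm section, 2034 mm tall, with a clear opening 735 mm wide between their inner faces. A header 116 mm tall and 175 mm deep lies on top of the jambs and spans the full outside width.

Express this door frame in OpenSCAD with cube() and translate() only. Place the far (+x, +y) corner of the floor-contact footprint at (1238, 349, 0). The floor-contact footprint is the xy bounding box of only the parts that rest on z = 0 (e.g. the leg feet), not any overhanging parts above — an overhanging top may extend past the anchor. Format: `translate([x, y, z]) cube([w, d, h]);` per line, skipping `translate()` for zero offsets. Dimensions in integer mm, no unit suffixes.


translate([357, 174, 0]) cube([73, 175, 2034]);
translate([1165, 174, 0]) cube([73, 175, 2034]);
translate([357, 174, 2034]) cube([881, 175, 116]);


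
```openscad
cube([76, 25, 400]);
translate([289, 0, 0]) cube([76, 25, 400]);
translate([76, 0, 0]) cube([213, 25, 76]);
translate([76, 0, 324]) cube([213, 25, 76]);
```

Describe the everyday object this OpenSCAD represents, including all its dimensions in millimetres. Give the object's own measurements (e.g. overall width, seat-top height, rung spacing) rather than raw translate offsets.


A rectangular picture frame lying in the x–z plane (depth along y). The opening is 213 mm wide (x) by 248 mm tall (z), surrounded by a border 76 mm wide on all four sides. The frame is 25 mm deep and is made of two full-height vertical stiles with two horizontal rails fitted between them.


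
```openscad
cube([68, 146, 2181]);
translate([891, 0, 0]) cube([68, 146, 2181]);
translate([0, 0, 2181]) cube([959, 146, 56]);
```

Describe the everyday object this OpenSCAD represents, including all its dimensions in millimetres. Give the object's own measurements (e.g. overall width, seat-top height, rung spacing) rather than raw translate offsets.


A door frame. The clear opening is 823 mm wide and 2181 mm high. Two 68 mm wide jambs, 146 mm deep, stand either side of the opening from the floor to the top of the opening. A 56 mm thick head sits across the top of both jambs, spanning the full outside width of the frame.


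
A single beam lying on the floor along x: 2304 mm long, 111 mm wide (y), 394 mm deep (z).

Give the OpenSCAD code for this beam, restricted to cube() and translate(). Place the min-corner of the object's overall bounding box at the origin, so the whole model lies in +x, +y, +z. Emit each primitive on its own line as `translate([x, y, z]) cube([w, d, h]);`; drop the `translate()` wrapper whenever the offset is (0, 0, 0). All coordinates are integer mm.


cube([2304, 111, 394]);


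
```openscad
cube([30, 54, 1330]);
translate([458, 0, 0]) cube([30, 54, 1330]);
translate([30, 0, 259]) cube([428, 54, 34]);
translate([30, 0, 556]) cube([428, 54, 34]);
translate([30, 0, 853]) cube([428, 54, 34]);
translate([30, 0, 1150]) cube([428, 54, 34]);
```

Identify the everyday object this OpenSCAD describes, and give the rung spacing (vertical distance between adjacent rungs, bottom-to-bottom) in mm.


A ladder. The rung spacing is 297 mm.

Two tall 30×54 posts with 4 short bars between them — a ladder. Adjacent rungs sit at z = 259 and z = 556, so the spacing is 556 − 259 = 297 mm.


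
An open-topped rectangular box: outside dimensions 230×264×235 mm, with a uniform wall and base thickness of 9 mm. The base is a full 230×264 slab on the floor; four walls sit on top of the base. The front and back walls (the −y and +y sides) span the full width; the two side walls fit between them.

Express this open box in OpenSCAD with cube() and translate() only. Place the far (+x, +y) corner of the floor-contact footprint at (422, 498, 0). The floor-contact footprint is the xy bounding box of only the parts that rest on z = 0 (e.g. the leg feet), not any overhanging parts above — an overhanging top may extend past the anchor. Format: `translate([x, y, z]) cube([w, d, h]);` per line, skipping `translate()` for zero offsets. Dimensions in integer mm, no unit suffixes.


translate([192, 234, 0]) cube([230, 264, 9]);
translate([192, 234, 9]) cube([230, 9, 226]);
translate([192, 489, 9]) cube([230, 9, 226]);
translate([192, 243, 9]) cube([9, 246, 226]);
translate([413, 243, 9]) cube([9, 246, 226]);


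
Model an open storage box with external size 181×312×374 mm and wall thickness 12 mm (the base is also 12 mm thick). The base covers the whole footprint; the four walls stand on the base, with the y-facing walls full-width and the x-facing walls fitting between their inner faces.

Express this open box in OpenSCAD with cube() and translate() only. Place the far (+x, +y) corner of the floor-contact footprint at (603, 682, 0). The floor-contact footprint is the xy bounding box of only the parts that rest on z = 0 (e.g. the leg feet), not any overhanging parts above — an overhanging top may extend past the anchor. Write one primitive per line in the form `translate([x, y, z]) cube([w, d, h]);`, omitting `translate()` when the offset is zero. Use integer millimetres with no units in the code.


translate([422, 370, 0]) cube([181, 312, 12]);
translate([422, 370, 12]) cube([181, 12, 362]);
translate([422, 670, 12]) cube([181, 12, 362]);
translate([422, 382, 12]) cube([12, 288, 362]);
translate([591, 382, 12]) cube([12, 288, 362]);


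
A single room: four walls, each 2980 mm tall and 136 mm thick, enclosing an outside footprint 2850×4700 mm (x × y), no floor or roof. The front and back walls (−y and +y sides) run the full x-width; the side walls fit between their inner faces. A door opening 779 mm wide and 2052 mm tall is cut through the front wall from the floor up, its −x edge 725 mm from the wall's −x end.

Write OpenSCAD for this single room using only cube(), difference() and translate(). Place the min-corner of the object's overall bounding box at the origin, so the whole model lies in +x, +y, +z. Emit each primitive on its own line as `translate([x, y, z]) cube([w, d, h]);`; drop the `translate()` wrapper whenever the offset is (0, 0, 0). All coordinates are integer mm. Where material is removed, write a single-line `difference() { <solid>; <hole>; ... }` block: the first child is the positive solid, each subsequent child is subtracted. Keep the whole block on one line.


difference() { cube([2850, 136, 2980]); translate([725, 0, 0]) cube([779, 136, 2052]); }
translate([0, 4564, 0]) cube([2850, 136, 2980]);
translate([0, 136, 0]) cube([136, 4428, 2980]);
translate([2714, 136, 0]) cube([136, 4428, 2980]);


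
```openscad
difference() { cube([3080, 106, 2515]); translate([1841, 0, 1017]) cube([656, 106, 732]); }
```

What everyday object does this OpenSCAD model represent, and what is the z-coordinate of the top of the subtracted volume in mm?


A wall with a window opening. The window head height is 1749 mm.

A wall with a rectangular opening subtracted — a window. Sill at z = 1017, opening 732 mm tall, so the head is at 1017 + 732 = 1749 mm.


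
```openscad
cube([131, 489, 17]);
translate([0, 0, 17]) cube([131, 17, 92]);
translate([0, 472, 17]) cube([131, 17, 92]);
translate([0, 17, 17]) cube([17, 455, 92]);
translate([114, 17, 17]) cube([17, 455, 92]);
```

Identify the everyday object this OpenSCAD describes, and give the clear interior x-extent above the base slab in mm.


An open box. The internal width is 97 mm.

A 131×489 base slab with four walls standing on it — an open box. The base is 131 mm wide and the walls are 17 mm thick, so the internal width is 131 − 2 × 17 = 97 mm.


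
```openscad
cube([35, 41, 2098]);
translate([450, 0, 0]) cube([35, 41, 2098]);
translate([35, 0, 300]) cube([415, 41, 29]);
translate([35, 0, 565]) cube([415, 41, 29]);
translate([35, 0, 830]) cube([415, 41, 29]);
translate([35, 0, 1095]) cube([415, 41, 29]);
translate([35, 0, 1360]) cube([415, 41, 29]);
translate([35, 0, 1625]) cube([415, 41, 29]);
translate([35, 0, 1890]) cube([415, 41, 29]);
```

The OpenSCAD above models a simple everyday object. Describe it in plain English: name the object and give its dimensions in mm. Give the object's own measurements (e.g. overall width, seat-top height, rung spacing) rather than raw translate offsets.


A straight ladder. Two 35×41 mm vertical rails, 2098 mm tall, stand 485 mm apart (outside-to-outside) with their front faces coplanar on the −y side. 7 rungs, each 41 mm deep and 29 mm tall, span between the inner faces of the rails, front faces flush with the rails. The lowest rung's underside is at z = 300 mm and rungs are spaced 265 mm apart (underside to underside).


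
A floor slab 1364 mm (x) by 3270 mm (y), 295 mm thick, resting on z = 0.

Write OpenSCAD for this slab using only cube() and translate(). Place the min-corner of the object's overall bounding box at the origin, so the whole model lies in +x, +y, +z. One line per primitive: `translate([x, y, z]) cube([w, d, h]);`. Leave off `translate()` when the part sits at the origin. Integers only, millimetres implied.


cube([1364, 3270, 295]);


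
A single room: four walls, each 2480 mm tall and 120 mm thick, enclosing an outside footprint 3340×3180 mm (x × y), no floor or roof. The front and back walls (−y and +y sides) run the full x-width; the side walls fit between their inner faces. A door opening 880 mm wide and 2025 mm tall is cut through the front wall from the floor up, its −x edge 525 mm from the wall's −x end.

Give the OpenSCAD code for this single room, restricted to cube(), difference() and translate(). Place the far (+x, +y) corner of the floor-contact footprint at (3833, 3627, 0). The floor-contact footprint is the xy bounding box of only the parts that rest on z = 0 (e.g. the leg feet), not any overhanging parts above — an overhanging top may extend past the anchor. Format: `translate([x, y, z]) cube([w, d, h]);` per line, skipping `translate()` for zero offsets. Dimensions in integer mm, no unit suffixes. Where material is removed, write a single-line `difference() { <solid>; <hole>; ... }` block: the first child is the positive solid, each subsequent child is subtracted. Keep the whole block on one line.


difference() { translate([493, 447, 0]) cube([3340, 120, 2480]); translate([1018, 447, 0]) cube([880, 120, 2025]); }
translate([493, 3507, 0]) cube([3340, 120, 2480]);
translate([493, 567, 0]) cube([120, 2940, 2480]);
translate([3713, 567, 0]) cube([120, 2940, 2480]);


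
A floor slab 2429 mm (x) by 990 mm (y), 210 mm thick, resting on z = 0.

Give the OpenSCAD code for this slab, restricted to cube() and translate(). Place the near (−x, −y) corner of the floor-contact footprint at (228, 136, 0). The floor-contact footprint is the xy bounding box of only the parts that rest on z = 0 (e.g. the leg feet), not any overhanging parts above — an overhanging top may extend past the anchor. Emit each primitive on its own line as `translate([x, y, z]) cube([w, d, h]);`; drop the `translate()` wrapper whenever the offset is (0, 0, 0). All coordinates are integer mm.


translate([228, 136, 0]) cube([2429, 990, 210]);


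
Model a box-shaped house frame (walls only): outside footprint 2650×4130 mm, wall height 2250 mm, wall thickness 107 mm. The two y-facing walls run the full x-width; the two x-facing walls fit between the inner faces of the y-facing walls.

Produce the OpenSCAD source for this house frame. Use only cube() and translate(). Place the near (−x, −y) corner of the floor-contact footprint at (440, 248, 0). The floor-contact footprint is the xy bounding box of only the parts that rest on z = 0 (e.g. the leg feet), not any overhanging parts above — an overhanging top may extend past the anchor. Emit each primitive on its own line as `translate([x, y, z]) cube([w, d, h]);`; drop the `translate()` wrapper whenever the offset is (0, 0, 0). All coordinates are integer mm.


translate([440, 248, 0]) cube([2650, 107, 2250]);
translate([440, 4271, 0]) cube([2650, 107, 2250]);
translate([440, 355, 0]) cube([107, 3916, 2250]);
translate([2983, 355, 0]) cube([107, 3916, 2250]);


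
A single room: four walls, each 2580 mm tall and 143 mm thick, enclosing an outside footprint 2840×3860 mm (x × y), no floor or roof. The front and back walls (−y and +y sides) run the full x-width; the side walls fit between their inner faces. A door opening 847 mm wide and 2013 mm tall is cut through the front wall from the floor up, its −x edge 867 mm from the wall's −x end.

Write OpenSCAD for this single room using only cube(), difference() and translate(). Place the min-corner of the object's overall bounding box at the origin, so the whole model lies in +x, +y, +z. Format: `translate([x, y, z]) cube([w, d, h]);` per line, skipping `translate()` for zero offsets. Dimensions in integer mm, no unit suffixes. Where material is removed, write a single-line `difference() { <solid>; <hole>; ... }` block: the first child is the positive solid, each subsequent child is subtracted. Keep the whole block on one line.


difference() { cube([2840, 143, 2580]); translate([867, 0, 0]) cube([847, 143, 2013]); }
translate([0, 3717, 0]) cube([2840, 143, 2580]);
translate([0, 143, 0]) cube([143, 3574, 2580]);
translate([2697, 143, 0]) cube([143, 3574, 2580]);


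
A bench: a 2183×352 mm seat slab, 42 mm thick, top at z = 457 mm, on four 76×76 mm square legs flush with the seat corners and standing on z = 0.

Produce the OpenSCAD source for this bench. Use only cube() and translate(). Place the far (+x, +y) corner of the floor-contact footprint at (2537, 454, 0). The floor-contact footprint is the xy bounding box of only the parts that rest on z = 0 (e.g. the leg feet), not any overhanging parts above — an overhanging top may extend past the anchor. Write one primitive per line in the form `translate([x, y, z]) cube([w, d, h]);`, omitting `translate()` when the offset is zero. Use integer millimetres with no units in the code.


translate([354, 102, 415]) cube([2183, 352, 42]);
translate([354, 102, 0]) cube([76, 76, 415]);
translate([354, 378, 0]) cube([76, 76, 415]);
translate([2461, 102, 0]) cube([76, 76, 415]);
translate([2461, 378, 0]) cube([76, 76, 415]);


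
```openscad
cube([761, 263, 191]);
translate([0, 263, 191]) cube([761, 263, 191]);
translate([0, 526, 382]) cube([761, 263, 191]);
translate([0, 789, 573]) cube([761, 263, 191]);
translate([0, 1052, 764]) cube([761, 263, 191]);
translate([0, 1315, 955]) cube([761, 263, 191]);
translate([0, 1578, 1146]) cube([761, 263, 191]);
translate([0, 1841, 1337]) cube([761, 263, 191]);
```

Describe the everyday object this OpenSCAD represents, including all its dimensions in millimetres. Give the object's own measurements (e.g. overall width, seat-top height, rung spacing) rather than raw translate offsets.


A straight staircase of 8 solid steps. Each step is 761 mm wide (x), 263 mm deep (y, the going) and 191 mm tall (the rise). The first step rests on the floor; each subsequent step sits one going further in +y and one rise higher in +z, directly behind and above the previous step with no overlap.


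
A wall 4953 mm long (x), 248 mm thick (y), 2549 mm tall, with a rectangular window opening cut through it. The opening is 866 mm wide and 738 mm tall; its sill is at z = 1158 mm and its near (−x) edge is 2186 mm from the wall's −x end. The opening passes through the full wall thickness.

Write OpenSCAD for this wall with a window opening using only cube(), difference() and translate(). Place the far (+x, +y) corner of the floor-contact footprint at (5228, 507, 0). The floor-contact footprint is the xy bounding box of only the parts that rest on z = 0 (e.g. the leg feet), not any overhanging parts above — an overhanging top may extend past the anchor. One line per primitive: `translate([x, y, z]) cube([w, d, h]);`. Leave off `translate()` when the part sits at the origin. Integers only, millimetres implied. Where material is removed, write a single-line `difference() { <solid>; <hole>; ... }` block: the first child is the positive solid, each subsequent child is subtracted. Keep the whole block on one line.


difference() { translate([275, 259, 0]) cube([4953, 248, 2549]); translate([2461, 259, 1158]) cube([866, 248, 738]); }


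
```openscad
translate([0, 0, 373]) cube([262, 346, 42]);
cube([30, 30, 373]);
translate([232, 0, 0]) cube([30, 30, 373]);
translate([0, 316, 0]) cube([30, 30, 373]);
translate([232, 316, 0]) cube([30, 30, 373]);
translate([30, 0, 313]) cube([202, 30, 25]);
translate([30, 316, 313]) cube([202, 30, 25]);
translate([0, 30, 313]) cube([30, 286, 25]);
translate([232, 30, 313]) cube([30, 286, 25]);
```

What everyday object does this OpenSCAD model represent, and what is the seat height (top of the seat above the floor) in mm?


A stool. The seat height is 415 mm.

A 262×346×42 slab at z = 373 on four corner posts — a stool. The seat top is 373 + 42 = 415 mm.


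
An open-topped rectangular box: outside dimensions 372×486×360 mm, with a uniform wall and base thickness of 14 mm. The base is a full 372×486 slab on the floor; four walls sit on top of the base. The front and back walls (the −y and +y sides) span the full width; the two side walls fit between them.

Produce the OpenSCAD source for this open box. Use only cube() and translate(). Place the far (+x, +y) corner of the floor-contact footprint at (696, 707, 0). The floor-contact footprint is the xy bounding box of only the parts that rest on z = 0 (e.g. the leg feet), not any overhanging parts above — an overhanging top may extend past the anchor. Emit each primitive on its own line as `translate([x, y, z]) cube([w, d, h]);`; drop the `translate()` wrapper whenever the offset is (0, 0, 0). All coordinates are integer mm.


translate([324, 221, 0]) cube([372, 486, 14]);
translate([324, 221, 14]) cube([372, 14, 346]);
translate([324, 693, 14]) cube([372, 14, 346]);
translate([324, 235, 14]) cube([14, 458, 346]);
translate([682, 235, 14]) cube([14, 458, 346]);


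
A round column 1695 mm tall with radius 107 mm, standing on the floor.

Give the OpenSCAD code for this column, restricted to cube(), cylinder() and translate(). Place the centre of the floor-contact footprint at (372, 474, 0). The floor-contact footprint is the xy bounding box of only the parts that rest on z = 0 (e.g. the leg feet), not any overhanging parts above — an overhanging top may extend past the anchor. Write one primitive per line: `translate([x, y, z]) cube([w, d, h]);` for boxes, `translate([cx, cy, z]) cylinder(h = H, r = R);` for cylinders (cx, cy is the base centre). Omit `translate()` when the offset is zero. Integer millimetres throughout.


translate([372, 474, 0]) cylinder(h = 1695, r = 107);
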